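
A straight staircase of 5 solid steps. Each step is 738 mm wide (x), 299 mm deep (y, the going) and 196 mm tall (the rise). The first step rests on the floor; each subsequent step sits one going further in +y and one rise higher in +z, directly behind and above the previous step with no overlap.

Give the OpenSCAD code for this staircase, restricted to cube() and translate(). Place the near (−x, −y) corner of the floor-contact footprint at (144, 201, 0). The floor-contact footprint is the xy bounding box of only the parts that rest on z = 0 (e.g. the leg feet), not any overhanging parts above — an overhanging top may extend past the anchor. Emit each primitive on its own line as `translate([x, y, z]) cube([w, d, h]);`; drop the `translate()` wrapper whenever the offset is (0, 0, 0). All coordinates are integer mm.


translate([144, 201, 0]) cube([738, 299, 196]);
translate([144, 500, 196]) cube([738, 299, 196]);
translate([144, 799, 392]) cube([738, 299, 196]);
translate([144, 1098, 588]) cube([738, 299, 196]);
translate([144, 1397, 784]) cube([738, 299, 196]);


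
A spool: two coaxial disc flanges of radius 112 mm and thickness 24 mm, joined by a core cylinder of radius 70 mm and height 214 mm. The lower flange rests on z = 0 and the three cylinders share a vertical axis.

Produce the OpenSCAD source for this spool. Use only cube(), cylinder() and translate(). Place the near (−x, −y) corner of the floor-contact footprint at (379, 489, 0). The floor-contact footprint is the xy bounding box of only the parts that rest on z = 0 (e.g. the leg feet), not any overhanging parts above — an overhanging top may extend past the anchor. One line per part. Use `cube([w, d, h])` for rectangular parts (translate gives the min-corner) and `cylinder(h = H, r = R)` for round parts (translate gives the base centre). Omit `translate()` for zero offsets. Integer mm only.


translate([491, 601, 0]) cylinder(h = 24, r = 112);
translate([491, 601, 24]) cylinder(h = 214, r = 70);
translate([491, 601, 238]) cylinder(h = 24, r = 112);


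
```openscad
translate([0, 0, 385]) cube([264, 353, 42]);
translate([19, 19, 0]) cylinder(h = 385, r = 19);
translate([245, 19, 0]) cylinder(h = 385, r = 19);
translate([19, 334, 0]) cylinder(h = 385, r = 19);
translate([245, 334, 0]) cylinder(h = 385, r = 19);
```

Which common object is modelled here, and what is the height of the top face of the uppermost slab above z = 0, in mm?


A stool. The seat height is 427 mm.

A 264×353×42 slab at z = 385 on four corner cylinders — a stool. The seat top is 385 + 42 = 427 mm.


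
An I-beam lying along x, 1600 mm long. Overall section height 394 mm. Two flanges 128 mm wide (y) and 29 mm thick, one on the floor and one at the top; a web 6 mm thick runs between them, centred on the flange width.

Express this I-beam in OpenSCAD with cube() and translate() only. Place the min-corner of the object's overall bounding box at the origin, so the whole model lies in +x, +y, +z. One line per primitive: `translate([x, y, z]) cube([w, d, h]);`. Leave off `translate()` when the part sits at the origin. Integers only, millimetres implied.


cube([1600, 128, 29]);
translate([0, 61, 29]) cube([1600, 6, 336]);
translate([0, 0, 365]) cube([1600, 128, 29]);


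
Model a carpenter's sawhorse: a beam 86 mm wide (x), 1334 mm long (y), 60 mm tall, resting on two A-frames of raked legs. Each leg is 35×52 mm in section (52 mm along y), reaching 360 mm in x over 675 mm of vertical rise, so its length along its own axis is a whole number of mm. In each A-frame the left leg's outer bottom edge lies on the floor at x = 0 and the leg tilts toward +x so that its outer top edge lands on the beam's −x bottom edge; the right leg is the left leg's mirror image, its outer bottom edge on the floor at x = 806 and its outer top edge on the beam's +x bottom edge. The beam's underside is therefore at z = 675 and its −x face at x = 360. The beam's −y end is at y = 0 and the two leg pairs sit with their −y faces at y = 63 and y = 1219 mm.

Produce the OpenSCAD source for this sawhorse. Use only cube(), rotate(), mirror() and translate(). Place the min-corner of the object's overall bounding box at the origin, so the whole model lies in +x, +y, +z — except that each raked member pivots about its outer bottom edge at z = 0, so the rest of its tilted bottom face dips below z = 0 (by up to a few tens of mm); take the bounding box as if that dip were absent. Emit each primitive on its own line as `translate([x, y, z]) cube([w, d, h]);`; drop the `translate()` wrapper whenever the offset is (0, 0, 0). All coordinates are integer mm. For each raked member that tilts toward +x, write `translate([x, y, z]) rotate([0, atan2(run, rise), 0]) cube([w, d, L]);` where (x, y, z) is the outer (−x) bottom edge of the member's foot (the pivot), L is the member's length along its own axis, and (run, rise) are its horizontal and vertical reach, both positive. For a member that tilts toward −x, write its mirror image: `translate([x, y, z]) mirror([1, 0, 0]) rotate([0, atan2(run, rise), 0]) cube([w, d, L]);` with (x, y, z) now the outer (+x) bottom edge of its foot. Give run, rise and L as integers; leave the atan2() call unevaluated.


// leg length = √(360² + 675²) = 765
// right-leg outer foot x = 2·360 + 86 = 806
// beam min-corner = (360, 0, 675)
translate([360, 0, 675]) cube([86, 1334, 60]);
translate([0, 63, 0]) rotate([0, atan2(360, 675), 0]) cube([35, 52, 765]);
translate([806, 63, 0]) mirror([1, 0, 0]) rotate([0, atan2(360, 675), 0]) cube([35, 52, 765]);
translate([0, 1219, 0]) rotate([0, atan2(360, 675), 0]) cube([35, 52, 765]);
translate([806, 1219, 0]) mirror([1, 0, 0]) rotate([0, atan2(360, 675), 0]) cube([35, 52, 765]);


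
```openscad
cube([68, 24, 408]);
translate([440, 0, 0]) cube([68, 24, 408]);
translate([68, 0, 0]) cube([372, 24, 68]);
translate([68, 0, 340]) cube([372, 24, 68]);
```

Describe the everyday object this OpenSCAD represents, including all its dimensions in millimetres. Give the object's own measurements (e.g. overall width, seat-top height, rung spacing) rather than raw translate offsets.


A rectangular picture frame lying in the x–z plane (depth along y). The opening is 372 mm wide (x) by 272 mm tall (z), surrounded by a border 68 mm wide on all four sides. The frame is 24 mm deep and is made of two full-height vertical stiles with two horizontal rails fitted between them.


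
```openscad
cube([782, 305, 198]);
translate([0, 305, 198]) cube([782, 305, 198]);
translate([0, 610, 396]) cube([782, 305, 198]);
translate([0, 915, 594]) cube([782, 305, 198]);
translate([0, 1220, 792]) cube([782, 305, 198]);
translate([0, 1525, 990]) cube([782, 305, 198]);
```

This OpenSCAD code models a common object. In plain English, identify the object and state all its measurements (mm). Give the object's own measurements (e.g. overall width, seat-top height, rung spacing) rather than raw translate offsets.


A straight staircase of 6 solid steps. Each step is 782 mm wide (x), 305 mm deep (y, the going) and 198 mm tall (the rise). The first step rests on the floor; each subsequent step sits one going further in +y and one rise higher in +z, directly behind and above the previous step with no overlap.


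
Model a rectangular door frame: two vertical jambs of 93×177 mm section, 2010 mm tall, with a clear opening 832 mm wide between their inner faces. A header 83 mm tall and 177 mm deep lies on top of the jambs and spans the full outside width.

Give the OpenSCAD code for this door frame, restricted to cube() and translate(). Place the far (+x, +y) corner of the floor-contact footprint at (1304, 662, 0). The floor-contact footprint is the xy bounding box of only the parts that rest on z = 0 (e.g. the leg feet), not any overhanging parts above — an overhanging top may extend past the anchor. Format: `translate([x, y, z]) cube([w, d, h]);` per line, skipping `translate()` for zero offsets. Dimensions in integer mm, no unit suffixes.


translate([286, 485, 0]) cube([93, 177, 2010]);
translate([1211, 485, 0]) cube([93, 177, 2010]);
translate([286, 485, 2010]) cube([1018, 177, 83]);


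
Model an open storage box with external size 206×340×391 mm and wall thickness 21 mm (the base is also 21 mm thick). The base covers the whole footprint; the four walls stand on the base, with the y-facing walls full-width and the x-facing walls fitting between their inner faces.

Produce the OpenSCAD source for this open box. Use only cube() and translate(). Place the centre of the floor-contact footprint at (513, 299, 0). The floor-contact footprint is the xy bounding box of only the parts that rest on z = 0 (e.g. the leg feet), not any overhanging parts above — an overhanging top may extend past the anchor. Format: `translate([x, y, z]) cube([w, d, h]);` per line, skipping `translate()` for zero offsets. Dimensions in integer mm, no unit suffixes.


translate([410, 129, 0]) cube([206, 340, 21]);
translate([410, 129, 21]) cube([206, 21, 370]);
translate([410, 448, 21]) cube([206, 21, 370]);
translate([410, 150, 21]) cube([21, 298, 370]);
translate([595, 150, 21]) cube([21, 298, 370]);


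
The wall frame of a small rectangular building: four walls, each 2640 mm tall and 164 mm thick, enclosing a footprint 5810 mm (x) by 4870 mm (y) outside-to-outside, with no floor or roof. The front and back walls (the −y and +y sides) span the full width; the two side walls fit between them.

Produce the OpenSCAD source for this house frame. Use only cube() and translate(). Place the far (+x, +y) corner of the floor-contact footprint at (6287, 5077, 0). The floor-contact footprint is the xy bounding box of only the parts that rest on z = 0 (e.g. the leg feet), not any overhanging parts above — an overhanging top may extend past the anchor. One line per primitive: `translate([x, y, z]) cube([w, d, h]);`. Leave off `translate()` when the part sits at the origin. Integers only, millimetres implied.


translate([477, 207, 0]) cube([5810, 164, 2640]);
translate([477, 4913, 0]) cube([5810, 164, 2640]);
translate([477, 371, 0]) cube([164, 4542, 2640]);
translate([6123, 371, 0]) cube([164, 4542, 2640]);


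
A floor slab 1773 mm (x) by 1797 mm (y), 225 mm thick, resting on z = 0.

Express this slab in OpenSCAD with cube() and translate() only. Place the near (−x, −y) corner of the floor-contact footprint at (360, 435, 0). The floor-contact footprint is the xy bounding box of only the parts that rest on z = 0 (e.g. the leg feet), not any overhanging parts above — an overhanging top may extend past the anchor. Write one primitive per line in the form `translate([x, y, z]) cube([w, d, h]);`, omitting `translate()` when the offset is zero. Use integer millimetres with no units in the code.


translate([360, 435, 0]) cube([1773, 1797, 225]);


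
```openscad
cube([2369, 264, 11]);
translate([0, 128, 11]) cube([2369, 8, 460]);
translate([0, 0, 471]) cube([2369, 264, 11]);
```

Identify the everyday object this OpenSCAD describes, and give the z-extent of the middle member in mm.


An I-beam. The web height is 460 mm.

Two wide flanges with a thin centred web — an I-beam. Overall 482 mm minus two 11 mm flanges gives a web of 482 − 2·11 = 460 mm.


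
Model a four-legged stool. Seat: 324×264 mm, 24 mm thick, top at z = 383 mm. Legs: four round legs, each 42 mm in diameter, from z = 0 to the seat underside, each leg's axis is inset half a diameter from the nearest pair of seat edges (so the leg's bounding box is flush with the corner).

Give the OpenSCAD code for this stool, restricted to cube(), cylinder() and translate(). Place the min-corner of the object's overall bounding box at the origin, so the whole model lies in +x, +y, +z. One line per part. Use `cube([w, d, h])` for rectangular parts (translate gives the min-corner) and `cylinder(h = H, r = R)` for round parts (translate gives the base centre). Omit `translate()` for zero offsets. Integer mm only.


translate([0, 0, 359]) cube([324, 264, 24]);
translate([21, 21, 0]) cylinder(h = 359, r = 21);
translate([303, 21, 0]) cylinder(h = 359, r = 21);
translate([21, 243, 0]) cylinder(h = 359, r = 21);
translate([303, 243, 0]) cylinder(h = 359, r = 21);


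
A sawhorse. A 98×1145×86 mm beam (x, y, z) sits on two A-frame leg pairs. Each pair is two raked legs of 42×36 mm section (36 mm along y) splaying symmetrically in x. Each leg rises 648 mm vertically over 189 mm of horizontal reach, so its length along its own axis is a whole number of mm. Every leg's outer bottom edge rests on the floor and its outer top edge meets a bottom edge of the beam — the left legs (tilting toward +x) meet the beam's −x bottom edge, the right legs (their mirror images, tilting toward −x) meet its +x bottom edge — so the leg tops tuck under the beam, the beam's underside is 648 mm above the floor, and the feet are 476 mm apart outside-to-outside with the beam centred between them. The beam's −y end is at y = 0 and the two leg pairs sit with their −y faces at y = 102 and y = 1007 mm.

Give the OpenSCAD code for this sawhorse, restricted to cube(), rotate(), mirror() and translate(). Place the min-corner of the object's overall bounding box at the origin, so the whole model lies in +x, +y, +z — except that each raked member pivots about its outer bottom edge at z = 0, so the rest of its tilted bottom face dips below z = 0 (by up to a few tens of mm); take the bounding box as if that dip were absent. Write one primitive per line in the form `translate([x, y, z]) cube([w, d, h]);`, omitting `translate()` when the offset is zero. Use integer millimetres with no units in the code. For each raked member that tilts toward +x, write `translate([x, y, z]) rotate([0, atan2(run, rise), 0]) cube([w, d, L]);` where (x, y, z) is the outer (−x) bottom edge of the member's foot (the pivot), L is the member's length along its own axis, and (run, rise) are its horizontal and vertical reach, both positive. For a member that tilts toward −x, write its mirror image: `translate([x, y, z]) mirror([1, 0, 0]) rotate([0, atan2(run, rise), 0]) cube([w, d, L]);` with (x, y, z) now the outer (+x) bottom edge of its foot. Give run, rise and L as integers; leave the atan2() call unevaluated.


translate([189, 0, 648]) cube([98, 1145, 86]);
translate([0, 102, 0]) rotate([0, atan2(189, 648), 0]) cube([42, 36, 675]);
translate([476, 102, 0]) mirror([1, 0, 0]) rotate([0, atan2(189, 648), 0]) cube([42, 36, 675]);
translate([0, 1007, 0]) rotate([0, atan2(189, 648), 0]) cube([42, 36, 675]);
translate([476, 1007, 0]) mirror([1, 0, 0]) rotate([0, atan2(189, 648), 0]) cube([42, 36, 675]);


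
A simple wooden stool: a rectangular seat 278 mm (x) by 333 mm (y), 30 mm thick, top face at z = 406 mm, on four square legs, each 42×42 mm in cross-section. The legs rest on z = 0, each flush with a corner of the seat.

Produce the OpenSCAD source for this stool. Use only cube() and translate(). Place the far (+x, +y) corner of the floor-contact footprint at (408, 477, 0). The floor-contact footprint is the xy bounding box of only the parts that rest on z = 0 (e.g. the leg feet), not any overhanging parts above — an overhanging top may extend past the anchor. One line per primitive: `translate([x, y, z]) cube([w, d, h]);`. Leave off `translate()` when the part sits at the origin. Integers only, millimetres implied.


translate([130, 144, 376]) cube([278, 333, 30]);
translate([130, 144, 0]) cube([42, 42, 376]);
translate([366, 144, 0]) cube([42, 42, 376]);
translate([130, 435, 0]) cube([42, 42, 376]);
translate([366, 435, 0]) cube([42, 42, 376]);


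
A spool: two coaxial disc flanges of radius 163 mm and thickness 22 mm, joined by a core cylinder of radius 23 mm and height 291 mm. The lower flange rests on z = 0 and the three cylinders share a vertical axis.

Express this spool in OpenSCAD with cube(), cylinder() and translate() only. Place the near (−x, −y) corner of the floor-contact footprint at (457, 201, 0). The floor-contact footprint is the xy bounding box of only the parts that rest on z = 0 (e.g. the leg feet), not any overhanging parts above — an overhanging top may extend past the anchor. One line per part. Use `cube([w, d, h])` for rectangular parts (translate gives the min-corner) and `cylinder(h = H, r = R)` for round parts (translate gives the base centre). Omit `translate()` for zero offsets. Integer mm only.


translate([620, 364, 0]) cylinder(h = 22, r = 163);
translate([620, 364, 22]) cylinder(h = 291, r = 23);
translate([620, 364, 313]) cylinder(h = 22, r = 163);


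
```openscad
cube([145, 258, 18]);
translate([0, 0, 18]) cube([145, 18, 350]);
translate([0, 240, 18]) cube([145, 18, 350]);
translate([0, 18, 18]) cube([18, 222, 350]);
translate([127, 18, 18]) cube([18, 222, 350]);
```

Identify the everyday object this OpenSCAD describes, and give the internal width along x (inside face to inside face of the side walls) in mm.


An open box. The internal width is 109 mm.

A 145×258 base slab with four walls standing on it — an open box. The base is 145 mm wide and the walls are 18 mm thick, so the internal width is 145 − 2 × 18 = 109 mm.


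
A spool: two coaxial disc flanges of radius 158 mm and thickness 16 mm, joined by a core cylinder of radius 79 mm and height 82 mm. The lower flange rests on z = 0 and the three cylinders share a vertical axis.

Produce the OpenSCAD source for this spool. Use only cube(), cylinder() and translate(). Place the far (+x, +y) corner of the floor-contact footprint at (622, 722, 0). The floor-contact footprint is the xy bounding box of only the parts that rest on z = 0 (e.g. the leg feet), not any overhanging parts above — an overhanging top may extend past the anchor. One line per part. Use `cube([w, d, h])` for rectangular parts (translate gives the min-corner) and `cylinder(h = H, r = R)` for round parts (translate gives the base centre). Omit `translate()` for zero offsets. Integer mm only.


translate([464, 564, 0]) cylinder(h = 16, r = 158);
translate([464, 564, 16]) cylinder(h = 82, r = 79);
translate([464, 564, 98]) cylinder(h = 16, r = 158);


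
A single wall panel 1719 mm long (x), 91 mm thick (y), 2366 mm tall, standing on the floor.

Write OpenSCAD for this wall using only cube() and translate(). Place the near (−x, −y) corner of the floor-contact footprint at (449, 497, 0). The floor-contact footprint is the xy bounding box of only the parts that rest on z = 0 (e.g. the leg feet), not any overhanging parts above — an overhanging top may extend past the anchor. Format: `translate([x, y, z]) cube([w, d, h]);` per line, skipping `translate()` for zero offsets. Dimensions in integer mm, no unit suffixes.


translate([449, 497, 0]) cube([1719, 91, 2366]);


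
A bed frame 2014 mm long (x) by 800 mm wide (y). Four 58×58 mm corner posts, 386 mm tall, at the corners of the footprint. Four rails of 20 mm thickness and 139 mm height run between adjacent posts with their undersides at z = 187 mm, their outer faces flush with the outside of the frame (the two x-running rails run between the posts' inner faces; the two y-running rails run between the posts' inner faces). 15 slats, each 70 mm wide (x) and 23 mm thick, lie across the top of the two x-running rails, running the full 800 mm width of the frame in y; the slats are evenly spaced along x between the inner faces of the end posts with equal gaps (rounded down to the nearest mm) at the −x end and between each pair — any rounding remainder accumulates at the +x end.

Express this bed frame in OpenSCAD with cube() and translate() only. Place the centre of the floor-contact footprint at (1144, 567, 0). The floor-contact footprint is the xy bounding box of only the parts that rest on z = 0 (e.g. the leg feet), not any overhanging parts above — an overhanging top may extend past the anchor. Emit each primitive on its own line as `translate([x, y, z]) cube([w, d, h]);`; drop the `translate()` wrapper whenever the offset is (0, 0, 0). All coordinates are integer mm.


translate([137, 167, 0]) cube([58, 58, 386]);
translate([137, 909, 0]) cube([58, 58, 386]);
translate([2093, 167, 0]) cube([58, 58, 386]);
translate([2093, 909, 0]) cube([58, 58, 386]);
translate([195, 167, 187]) cube([1898, 20, 139]);
translate([195, 947, 187]) cube([1898, 20, 139]);
translate([137, 225, 187]) cube([20, 684, 139]);
translate([2131, 225, 187]) cube([20, 684, 139]);
translate([248, 167, 326]) cube([70, 800, 23]);
translate([371, 167, 326]) cube([70, 800, 23]);
translate([494, 167, 326]) cube([70, 800, 23]);
translate([617, 167, 326]) cube([70, 800, 23]);
translate([740, 167, 326]) cube([70, 800, 23]);
translate([863, 167, 326]) cube([70, 800, 23]);
translate([986, 167, 326]) cube([70, 800, 23]);
translate([1109, 167, 326]) cube([70, 800, 23]);
translate([1232, 167, 326]) cube([70, 800, 23]);
translate([1355, 167, 326]) cube([70, 800, 23]);
translate([1478, 167, 326]) cube([70, 800, 23]);
translate([1601, 167, 326]) cube([70, 800, 23]);
translate([1724, 167, 326]) cube([70, 800, 23]);
translate([1847, 167, 326]) cube([70, 800, 23]);
translate([1970, 167, 326]) cube([70, 800, 23]);


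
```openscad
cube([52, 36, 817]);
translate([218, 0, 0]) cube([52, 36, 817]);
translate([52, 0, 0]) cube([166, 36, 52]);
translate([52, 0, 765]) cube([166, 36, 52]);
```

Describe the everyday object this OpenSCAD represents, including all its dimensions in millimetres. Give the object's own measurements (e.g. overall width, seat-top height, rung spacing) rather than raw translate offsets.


A rectangular picture frame lying in the x–z plane (depth along y). The opening is 166 mm wide (x) by 713 mm tall (z), surrounded by a border 52 mm wide on all four sides. The frame is 36 mm deep and is made of two full-height vertical stiles with two horizontal rails fitted between them.


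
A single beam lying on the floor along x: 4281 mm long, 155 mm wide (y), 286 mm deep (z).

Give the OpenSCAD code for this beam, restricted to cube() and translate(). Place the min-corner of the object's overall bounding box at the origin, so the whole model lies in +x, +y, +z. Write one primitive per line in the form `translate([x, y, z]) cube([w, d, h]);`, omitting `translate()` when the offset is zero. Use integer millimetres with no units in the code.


cube([4281, 155, 286]);


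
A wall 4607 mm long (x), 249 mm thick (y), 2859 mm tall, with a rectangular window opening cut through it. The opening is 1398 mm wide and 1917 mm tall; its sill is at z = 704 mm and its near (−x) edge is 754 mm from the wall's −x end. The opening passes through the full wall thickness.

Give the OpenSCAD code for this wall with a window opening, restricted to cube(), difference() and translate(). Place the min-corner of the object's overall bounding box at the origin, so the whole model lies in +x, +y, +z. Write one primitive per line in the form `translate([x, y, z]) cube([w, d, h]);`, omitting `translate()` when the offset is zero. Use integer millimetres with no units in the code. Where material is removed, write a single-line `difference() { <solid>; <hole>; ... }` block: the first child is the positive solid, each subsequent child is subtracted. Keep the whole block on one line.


difference() { cube([4607, 249, 2859]); translate([754, 0, 704]) cube([1398, 249, 1917]); }


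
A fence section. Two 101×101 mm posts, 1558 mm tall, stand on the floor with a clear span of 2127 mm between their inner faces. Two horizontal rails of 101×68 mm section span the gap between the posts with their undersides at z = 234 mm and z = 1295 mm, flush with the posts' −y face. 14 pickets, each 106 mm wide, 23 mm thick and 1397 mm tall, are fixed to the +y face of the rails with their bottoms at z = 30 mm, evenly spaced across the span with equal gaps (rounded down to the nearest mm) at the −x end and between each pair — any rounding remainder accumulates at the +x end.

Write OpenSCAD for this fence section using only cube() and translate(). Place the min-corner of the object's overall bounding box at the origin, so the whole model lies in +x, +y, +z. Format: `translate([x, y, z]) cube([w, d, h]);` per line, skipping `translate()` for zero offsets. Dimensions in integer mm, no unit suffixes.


cube([101, 101, 1558]);
translate([2228, 0, 0]) cube([101, 101, 1558]);
translate([101, 0, 234]) cube([2127, 101, 68]);
translate([101, 0, 1295]) cube([2127, 101, 68]);
translate([143, 101, 30]) cube([106, 23, 1397]);
translate([291, 101, 30]) cube([106, 23, 1397]);
translate([439, 101, 30]) cube([106, 23, 1397]);
translate([587, 101, 30]) cube([106, 23, 1397]);
translate([735, 101, 30]) cube([106, 23, 1397]);
translate([883, 101, 30]) cube([106, 23, 1397]);
translate([1031, 101, 30]) cube([106, 23, 1397]);
translate([1179, 101, 30]) cube([106, 23, 1397]);
translate([1327, 101, 30]) cube([106, 23, 1397]);
translate([1475, 101, 30]) cube([106, 23, 1397]);
translate([1623, 101, 30]) cube([106, 23, 1397]);
translate([1771, 101, 30]) cube([106, 23, 1397]);
translate([1919, 101, 30]) cube([106, 23, 1397]);
translate([2067, 101, 30]) cube([106, 23, 1397]);


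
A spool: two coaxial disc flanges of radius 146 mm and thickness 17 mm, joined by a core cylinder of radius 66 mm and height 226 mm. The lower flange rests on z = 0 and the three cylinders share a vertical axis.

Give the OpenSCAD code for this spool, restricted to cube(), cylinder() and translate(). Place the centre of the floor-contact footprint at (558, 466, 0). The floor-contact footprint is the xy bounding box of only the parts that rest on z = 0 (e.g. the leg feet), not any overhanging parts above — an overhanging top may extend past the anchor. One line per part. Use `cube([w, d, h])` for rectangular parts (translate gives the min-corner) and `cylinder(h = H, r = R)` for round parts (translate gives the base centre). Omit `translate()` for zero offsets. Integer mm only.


translate([558, 466, 0]) cylinder(h = 17, r = 146);
translate([558, 466, 17]) cylinder(h = 226, r = 66);
translate([558, 466, 243]) cylinder(h = 17, r = 146);


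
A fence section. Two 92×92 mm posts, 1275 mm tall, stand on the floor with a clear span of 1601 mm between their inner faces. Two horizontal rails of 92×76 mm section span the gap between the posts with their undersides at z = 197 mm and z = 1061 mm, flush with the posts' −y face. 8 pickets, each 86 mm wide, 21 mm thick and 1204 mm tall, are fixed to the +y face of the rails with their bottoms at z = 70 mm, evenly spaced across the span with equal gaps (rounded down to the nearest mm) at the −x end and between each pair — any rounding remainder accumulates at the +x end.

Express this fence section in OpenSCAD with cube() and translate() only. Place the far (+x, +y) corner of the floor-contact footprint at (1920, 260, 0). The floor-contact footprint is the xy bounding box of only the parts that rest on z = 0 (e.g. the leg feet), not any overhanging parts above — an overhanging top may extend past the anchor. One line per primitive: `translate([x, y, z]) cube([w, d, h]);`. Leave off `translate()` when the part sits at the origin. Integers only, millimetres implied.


translate([135, 168, 0]) cube([92, 92, 1275]);
translate([1828, 168, 0]) cube([92, 92, 1275]);
translate([227, 168, 197]) cube([1601, 92, 76]);
translate([227, 168, 1061]) cube([1601, 92, 76]);
translate([328, 260, 70]) cube([86, 21, 1204]);
translate([515, 260, 70]) cube([86, 21, 1204]);
translate([702, 260, 70]) cube([86, 21, 1204]);
translate([889, 260, 70]) cube([86, 21, 1204]);
translate([1076, 260, 70]) cube([86, 21, 1204]);
translate([1263, 260, 70]) cube([86, 21, 1204]);
translate([1450, 260, 70]) cube([86, 21, 1204]);
translate([1637, 260, 70]) cube([86, 21, 1204]);


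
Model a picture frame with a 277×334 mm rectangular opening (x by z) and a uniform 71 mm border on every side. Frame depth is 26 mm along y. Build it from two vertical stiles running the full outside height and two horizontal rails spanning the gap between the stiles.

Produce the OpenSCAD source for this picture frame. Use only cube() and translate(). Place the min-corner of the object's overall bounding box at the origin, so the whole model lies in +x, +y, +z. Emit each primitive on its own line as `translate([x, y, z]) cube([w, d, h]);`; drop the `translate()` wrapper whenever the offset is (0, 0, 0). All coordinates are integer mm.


cube([71, 26, 476]);
translate([348, 0, 0]) cube([71, 26, 476]);
translate([71, 0, 0]) cube([277, 26, 71]);
translate([71, 0, 405]) cube([277, 26, 71]);


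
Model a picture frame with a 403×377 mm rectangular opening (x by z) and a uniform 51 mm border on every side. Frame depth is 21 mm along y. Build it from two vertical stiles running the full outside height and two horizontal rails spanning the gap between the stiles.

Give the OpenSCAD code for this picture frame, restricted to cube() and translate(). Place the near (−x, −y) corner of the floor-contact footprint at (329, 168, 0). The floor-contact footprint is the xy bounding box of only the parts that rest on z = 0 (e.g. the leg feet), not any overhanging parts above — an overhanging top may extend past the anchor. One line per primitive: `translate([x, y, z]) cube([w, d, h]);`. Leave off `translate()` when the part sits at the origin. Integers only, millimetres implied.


translate([329, 168, 0]) cube([51, 21, 479]);
translate([783, 168, 0]) cube([51, 21, 479]);
translate([380, 168, 0]) cube([403, 21, 51]);
translate([380, 168, 428]) cube([403, 21, 51]);


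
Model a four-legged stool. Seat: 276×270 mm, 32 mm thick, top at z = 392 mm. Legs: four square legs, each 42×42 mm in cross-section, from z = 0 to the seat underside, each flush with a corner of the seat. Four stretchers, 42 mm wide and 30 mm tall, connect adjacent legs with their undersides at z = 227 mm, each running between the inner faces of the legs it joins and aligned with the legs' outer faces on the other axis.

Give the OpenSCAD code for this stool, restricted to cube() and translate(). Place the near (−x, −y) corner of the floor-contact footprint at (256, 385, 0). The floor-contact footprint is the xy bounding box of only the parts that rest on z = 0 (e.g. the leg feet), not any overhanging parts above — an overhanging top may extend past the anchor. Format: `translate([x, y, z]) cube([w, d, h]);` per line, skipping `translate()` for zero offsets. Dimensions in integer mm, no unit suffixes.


translate([256, 385, 360]) cube([276, 270, 32]);
translate([256, 385, 0]) cube([42, 42, 360]);
translate([490, 385, 0]) cube([42, 42, 360]);
translate([256, 613, 0]) cube([42, 42, 360]);
translate([490, 613, 0]) cube([42, 42, 360]);
translate([298, 385, 227]) cube([192, 42, 30]);
translate([298, 613, 227]) cube([192, 42, 30]);
translate([256, 427, 227]) cube([42, 186, 30]);
translate([490, 427, 227]) cube([42, 186, 30]);


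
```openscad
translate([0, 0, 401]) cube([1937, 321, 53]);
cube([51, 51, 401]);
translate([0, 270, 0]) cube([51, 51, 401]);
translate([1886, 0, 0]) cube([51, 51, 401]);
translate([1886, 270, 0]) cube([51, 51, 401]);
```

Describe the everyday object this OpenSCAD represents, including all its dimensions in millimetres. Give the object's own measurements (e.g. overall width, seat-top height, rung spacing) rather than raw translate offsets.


A bench: a 1937×321 mm seat slab, 53 mm thick, top at z = 454 mm, on four 51×51 mm square legs flush with the seat corners and standing on z = 0.


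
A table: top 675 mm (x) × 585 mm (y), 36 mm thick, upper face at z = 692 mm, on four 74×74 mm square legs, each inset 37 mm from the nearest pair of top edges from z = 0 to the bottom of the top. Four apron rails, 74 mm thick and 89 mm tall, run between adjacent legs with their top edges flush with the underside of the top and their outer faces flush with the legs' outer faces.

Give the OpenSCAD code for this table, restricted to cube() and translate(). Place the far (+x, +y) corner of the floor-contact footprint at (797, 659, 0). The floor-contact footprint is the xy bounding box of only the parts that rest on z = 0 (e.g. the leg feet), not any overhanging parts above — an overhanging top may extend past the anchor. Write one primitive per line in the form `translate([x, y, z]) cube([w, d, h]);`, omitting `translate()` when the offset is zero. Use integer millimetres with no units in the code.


// leg_h = 692 - 36 = 656
// apron z = 656 - 89 = 567
translate([159, 111, 656]) cube([675, 585, 36]);
translate([196, 148, 0]) cube([74, 74, 656]);
translate([723, 148, 0]) cube([74, 74, 656]);
translate([196, 585, 0]) cube([74, 74, 656]);
translate([723, 585, 0]) cube([74, 74, 656]);
translate([270, 148, 567]) cube([453, 74, 89]);
translate([270, 585, 567]) cube([453, 74, 89]);
translate([196, 222, 567]) cube([74, 363, 89]);
translate([723, 222, 567]) cube([74, 363, 89]);


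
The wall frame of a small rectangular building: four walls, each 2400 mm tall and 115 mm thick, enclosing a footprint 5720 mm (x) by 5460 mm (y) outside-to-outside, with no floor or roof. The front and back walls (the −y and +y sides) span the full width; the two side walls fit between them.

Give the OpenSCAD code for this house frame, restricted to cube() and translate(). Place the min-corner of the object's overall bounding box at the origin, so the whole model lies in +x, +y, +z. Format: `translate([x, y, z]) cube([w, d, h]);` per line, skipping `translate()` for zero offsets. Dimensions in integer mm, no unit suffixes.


cube([5720, 115, 2400]);
translate([0, 5345, 0]) cube([5720, 115, 2400]);
translate([0, 115, 0]) cube([115, 5230, 2400]);
translate([5605, 115, 0]) cube([115, 5230, 2400]);


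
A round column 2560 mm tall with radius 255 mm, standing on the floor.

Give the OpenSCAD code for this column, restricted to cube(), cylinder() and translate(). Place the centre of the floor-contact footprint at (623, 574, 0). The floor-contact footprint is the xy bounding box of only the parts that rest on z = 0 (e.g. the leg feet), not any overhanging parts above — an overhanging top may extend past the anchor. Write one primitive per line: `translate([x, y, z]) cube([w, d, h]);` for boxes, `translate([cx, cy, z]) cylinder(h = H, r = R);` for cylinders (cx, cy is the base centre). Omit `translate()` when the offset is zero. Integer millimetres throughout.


translate([623, 574, 0]) cylinder(h = 2560, r = 255);


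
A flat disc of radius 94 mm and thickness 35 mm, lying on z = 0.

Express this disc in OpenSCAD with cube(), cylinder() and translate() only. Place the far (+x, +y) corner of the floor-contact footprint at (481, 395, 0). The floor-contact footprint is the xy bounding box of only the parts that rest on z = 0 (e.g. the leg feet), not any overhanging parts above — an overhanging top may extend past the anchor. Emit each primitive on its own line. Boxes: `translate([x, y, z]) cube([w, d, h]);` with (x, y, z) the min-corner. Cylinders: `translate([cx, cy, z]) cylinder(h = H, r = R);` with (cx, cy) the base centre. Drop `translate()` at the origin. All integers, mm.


translate([387, 301, 0]) cylinder(h = 35, r = 94);


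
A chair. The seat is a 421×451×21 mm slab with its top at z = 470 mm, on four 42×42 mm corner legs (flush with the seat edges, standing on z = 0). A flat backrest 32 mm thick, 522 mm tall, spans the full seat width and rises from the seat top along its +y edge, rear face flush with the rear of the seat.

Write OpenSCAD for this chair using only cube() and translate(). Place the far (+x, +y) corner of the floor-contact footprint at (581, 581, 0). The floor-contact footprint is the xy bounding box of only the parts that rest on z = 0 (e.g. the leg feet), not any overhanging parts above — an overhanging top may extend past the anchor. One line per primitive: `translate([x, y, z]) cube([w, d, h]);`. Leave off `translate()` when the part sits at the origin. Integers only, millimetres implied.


translate([160, 130, 449]) cube([421, 451, 21]);
translate([160, 130, 0]) cube([42, 42, 449]);
translate([539, 130, 0]) cube([42, 42, 449]);
translate([160, 539, 0]) cube([42, 42, 449]);
translate([539, 539, 0]) cube([42, 42, 449]);
translate([160, 549, 470]) cube([421, 32, 522]);


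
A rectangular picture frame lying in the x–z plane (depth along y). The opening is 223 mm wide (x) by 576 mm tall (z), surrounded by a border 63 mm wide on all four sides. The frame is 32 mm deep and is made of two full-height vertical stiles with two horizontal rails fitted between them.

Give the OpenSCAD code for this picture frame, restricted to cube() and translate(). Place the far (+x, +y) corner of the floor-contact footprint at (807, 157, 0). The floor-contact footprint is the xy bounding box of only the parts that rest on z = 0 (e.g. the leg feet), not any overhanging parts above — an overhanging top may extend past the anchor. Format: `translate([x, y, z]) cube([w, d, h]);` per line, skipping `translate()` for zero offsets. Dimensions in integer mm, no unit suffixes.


translate([458, 125, 0]) cube([63, 32, 702]);
translate([744, 125, 0]) cube([63, 32, 702]);
translate([521, 125, 0]) cube([223, 32, 63]);
translate([521, 125, 639]) cube([223, 32, 63]);


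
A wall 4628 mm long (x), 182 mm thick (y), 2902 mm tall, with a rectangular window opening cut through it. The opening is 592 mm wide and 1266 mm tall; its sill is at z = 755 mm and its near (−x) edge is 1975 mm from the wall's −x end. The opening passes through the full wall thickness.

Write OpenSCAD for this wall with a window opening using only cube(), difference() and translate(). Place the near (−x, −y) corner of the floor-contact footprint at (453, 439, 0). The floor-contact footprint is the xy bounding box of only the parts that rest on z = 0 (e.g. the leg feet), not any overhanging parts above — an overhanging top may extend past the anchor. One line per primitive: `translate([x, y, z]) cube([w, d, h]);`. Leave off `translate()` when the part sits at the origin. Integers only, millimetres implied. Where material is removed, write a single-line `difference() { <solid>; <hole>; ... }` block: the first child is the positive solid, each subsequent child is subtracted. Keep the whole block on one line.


difference() { translate([453, 439, 0]) cube([4628, 182, 2902]); translate([2428, 439, 755]) cube([592, 182, 1266]); }


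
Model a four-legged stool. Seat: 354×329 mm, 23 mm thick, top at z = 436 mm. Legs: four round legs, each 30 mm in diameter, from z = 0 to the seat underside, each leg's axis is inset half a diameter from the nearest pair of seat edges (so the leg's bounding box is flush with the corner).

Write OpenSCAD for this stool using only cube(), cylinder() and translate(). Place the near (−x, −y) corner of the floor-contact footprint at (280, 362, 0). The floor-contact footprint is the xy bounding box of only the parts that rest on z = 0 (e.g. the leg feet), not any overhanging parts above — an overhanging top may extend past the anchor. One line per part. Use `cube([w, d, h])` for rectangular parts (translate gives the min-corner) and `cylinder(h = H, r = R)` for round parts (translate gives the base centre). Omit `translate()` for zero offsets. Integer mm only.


translate([280, 362, 413]) cube([354, 329, 23]);
translate([295, 377, 0]) cylinder(h = 413, r = 15);
translate([619, 377, 0]) cylinder(h = 413, r = 15);
translate([295, 676, 0]) cylinder(h = 413, r = 15);
translate([619, 676, 0]) cylinder(h = 413, r = 15);


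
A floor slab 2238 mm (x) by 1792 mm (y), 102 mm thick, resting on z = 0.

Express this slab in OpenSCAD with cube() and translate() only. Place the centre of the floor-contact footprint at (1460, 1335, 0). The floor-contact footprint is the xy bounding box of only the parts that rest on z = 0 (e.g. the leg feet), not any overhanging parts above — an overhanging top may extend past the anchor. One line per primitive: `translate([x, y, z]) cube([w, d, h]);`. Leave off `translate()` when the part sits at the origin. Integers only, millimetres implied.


translate([341, 439, 0]) cube([2238, 1792, 102]);


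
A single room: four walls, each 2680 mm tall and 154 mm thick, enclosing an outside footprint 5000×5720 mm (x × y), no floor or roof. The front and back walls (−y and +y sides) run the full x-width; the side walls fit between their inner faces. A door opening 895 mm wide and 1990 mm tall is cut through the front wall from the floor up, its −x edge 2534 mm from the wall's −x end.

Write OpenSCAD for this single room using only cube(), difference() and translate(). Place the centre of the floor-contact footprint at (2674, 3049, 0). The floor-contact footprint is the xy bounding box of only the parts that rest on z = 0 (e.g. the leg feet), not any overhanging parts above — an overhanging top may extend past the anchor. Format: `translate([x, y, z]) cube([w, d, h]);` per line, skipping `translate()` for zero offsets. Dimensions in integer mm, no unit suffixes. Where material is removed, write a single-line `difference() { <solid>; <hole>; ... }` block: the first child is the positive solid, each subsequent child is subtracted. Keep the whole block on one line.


difference() { translate([174, 189, 0]) cube([5000, 154, 2680]); translate([2708, 189, 0]) cube([895, 154, 1990]); }
translate([174, 5755, 0]) cube([5000, 154, 2680]);
translate([174, 343, 0]) cube([154, 5412, 2680]);
translate([5020, 343, 0]) cube([154, 5412, 2680]);
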